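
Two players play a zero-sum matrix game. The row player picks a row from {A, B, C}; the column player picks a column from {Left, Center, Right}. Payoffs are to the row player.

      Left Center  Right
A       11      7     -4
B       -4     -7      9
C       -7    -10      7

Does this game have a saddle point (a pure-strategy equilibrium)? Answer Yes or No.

No

Row minima: A → -4, B → -7, C → -10; maximin = -4.
Column maxima: Left → 11, Center → 7, Right → 9; minimax = 7.
-4 ≠ 7, so no pure-strategy equilibrium exists.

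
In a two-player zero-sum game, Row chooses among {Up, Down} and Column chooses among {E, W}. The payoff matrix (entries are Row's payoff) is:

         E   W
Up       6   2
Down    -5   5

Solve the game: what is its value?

Row minima: Up → 2, Down → -5; maximin = 2.
Column maxima: E → 6, W → 5; minimax = 5.
2 ≠ 5, so there is no saddle point; optimal play is mixed.
Let Row play Up with probability p. Expected payoff against E: 6p + (-5)(1−p) = 11p − 5; against W: 2p + 5(1−p) = −3p + 5.
Setting these equal: 11p − 5 = −3p + 5 ⇒ 14p = 10 ⇒ p = 5/7, and the value is (11)·(5/7) − 5 = 20/7.
For Column: with q = P(E), equating Up's and Down's payoffs gives 4q + 2 = −10q + 5 ⇒ q = 3/14.

20/7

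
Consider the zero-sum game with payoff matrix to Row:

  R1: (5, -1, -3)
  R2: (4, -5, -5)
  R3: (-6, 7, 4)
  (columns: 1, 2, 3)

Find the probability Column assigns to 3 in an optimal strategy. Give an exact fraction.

11/18

Row minima: R1 → -3, R2 → -5, R3 → -6; maximin = -3.
Column maxima: 1 → 5, 2 → 7, 3 → 4; minimax = 4.
-3 ≠ 4, so there is no saddle point; optimal play is mixed.
R2 is strictly dominated by R1, so Row never plays it.
With R2 eliminated, 2 is strictly dominated by 3 (it gives Row strictly more in every remaining row), so Column never plays it.
On the remaining 2×2 (R1, R3 vs 1, 3):
Let Row play R1 with probability p. Expected payoff against 1: 5p + (-6)(1−p) = 11p − 6; against 3: (-3)p + 4(1−p) = −7p + 4.
Setting these equal: 11p − 6 = −7p + 4 ⇒ 18p = 10 ⇒ p = 5/9, and the value is (11)·(5/9) − 6 = 1/9.
For Column: with q = P(1), equating R1's and R3's payoffs gives 8q − 3 = −10q + 4 ⇒ q = 7/18.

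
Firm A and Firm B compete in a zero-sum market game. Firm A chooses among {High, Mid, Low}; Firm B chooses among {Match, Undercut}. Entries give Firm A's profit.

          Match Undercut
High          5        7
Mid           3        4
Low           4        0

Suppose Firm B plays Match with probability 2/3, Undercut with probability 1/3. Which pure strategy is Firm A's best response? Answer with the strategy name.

High

Expected payoff of High: (2/3)·5 + (1/3)·7 = 17/3.
Expected payoff of Mid: (2/3)·3 + (1/3)·4 = 10/3.
Expected payoff of Low: (2/3)·4 + (1/3)·0 = 8/3.
The largest is 17/3, so Firm A's best response is High.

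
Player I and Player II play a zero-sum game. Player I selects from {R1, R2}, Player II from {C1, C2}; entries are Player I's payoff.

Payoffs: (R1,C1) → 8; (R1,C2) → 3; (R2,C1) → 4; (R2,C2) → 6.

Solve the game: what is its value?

Row minima: R1 → 3, R2 → 4; maximin = 4.
Column maxima: C1 → 8, C2 → 6; minimax = 6.
4 ≠ 6, so there is no saddle point; optimal play is mixed.
Let Player I play R1 with probability p. Expected payoff against C1: 8p + 4(1−p) = 4p + 4; against C2: 3p + 6(1−p) = −3p + 6.
Setting these equal: 4p + 4 = −3p + 6 ⇒ 7p = 2 ⇒ p = 2/7, and the value is (4)·(2/7) + 4 = 36/7.
For Player II: with q = P(C1), equating R1's and R2's payoffs gives 5q + 3 = −2q + 6 ⇒ q = 3/7.

36/7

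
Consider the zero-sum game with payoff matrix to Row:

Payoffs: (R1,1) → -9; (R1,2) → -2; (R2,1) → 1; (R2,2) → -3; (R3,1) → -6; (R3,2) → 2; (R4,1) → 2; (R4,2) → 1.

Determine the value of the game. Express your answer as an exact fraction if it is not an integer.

Row minima: R1 → -9, R2 → -3, R3 → -6, R4 → 1; maximin = 1.
Column maxima: 1 → 2, 2 → 2; minimax = 2.
1 ≠ 2, so there is no saddle point; optimal play is mixed.
R1 is strictly dominated by R3, so Row never plays it.
R2 is strictly dominated by R4, so Row never plays it.
On the remaining 2×2 (R3, R4 vs 1, 2):
Let Row play R3 with probability p. Expected payoff against 1: (-6)p + 2(1−p) = −8p + 2; against 2: 2p + 1(1−p) = p + 1.
Setting these equal: −8p + 2 = p + 1 ⇒ −9p = -1 ⇒ p = 1/9, and the value is (-8)·(1/9) + 2 = 10/9.
For Column: with q = P(1), equating R3's and R4's payoffs gives −8q + 2 = q + 1 ⇒ q = 1/9.

10/9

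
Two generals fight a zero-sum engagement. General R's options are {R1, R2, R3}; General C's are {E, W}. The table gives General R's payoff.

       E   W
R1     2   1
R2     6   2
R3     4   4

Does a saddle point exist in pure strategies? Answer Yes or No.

Row minima: R1 → 1, R2 → 2, R3 → 4; maximin = 4.
Column maxima: E → 6, W → 4; minimax = 4.
maximin = minimax = 4, so a saddle point exists.

Yes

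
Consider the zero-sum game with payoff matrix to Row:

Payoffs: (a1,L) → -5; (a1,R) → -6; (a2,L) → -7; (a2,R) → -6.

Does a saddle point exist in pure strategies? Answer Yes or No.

Yes

Row minima: a1 → -6, a2 → -7; maximin = -6.
Column maxima: L → -5, R → -6; minimax = -6.
maximin = minimax = -6, so a saddle point exists.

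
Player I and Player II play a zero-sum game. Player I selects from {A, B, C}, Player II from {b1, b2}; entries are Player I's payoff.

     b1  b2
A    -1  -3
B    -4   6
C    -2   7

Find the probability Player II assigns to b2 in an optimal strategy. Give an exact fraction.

1/11

Row minima: A → -3, B → -4, C → -2; maximin = -2.
Column maxima: b1 → -1, b2 → 7; minimax = -1.
-2 ≠ -1, so there is no saddle point; optimal play is mixed.
B is strictly dominated by C, so Player I never plays it.
On the remaining 2×2 (A, C vs b1, b2):
Let Player I play A with probability p. Expected payoff against b1: (-1)p + (-2)(1−p) = p − 2; against b2: (-3)p + 7(1−p) = −10p + 7.
Setting these equal: p − 2 = −10p + 7 ⇒ 11p = 9 ⇒ p = 9/11, and the value is (1)·(9/11) − 2 = -13/11.
For Player II: with q = P(b1), equating A's and C's payoffs gives 2q − 3 = −9q + 7 ⇒ q = 10/11.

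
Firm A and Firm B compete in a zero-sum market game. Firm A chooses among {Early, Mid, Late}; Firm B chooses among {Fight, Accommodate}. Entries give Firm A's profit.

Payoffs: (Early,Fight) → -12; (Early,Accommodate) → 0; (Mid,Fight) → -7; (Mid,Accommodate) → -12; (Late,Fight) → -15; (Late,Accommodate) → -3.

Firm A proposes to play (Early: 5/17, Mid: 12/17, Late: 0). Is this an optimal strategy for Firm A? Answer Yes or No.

Against Fight this mix gives (5/17)·(-12) + (12/17)·(-7) = -144/17.
Against Accommodate this mix gives (5/17)·0 + (12/17)·(-12) = -144/17.
All of Firm B's active replies (Fight, Accommodate) yield -144/17, and no column does worse for Firm A. The mix makes Firm B indifferent and guarantees -144/17, so it is optimal.

Yes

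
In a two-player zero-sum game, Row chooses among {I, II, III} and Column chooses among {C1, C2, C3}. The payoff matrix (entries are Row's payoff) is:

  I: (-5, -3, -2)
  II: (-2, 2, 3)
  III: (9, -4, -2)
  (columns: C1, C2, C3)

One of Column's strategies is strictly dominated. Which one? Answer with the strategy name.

C3

C2 holds Row's payoff strictly below C3 in every row: -3 < -2, 2 < 3, -4 < -2.
So C3 is strictly dominated for Column.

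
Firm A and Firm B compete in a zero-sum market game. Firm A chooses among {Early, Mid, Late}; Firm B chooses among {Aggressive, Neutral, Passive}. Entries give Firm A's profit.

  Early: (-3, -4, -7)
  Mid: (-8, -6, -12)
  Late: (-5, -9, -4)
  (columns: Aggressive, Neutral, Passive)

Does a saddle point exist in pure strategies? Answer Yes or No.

No

Row minima: Early → -7, Mid → -12, Late → -9; maximin = -7.
Column maxima: Aggressive → -3, Neutral → -4, Passive → -4; minimax = -4.
-7 ≠ -4, so no pure-strategy equilibrium exists.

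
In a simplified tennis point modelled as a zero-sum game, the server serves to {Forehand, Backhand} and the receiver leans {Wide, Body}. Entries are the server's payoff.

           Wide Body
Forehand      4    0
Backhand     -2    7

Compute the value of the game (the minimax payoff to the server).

Row minima: Forehand → 0, Backhand → -2; maximin = 0.
Column maxima: Wide → 4, Body → 7; minimax = 4.
0 ≠ 4, so there is no saddle point; optimal play is mixed.
Let the server play Forehand with probability p. Expected payoff against Wide: 4p + (-2)(1−p) = 6p − 2; against Body: 0p + 7(1−p) = −7p + 7.
Setting these equal: 6p − 2 = −7p + 7 ⇒ 13p = 9 ⇒ p = 9/13, and the value is (6)·(9/13) − 2 = 28/13.
For the receiver: with q = P(Wide), equating Forehand's and Backhand's payoffs gives 4q = −9q + 7 ⇒ q = 7/13.

28/13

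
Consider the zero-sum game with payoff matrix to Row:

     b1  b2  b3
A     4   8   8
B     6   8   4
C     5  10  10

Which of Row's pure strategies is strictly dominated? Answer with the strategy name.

A

C gives a strictly higher payoff than A against every column: 5 > 4, 10 > 8, 10 > 8.
So A is strictly dominated and Row never plays it.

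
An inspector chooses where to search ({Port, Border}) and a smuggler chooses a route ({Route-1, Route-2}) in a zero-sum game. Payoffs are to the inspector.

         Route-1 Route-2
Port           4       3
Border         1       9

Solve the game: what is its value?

Row minima: Port → 3, Border → 1; maximin = 3.
Column maxima: Route-1 → 4, Route-2 → 9; minimax = 4.
3 ≠ 4, so there is no saddle point; optimal play is mixed.
Let the inspector play Port with probability p. Expected payoff against Route-1: 4p + 1(1−p) = 3p + 1; against Route-2: 3p + 9(1−p) = −6p + 9.
Setting these equal: 3p + 1 = −6p + 9 ⇒ 9p = 8 ⇒ p = 8/9, and the value is (3)·(8/9) + 1 = 11/3.
For the smuggler: with q = P(Route-1), equating Port's and Border's payoffs gives q + 3 = −8q + 9 ⇒ q = 2/3.

11/3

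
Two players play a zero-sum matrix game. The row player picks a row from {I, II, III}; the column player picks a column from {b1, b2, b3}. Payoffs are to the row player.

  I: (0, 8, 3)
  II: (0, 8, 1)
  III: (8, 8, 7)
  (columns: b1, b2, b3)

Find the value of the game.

Row minima: I → 0, II → 0, III → 7; maximin = 7.
Column maxima: b1 → 8, b2 → 8, b3 → 7; minimax = 7.
Since maximin = minimax = 7, there is a saddle point and the value is 7.

7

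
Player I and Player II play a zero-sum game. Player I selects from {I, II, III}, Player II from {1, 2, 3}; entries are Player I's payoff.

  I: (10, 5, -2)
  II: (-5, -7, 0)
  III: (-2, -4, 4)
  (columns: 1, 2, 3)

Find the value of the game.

Row minima: I → -2, II → -7, III → -4; maximin = -2.
Column maxima: 1 → 10, 2 → 5, 3 → 4; minimax = 4.
-2 ≠ 4, so there is no saddle point; optimal play is mixed.
II is strictly dominated by III, so Player I never plays it.
1 is strictly dominated by 2 (it gives Player I strictly more in every row), so Player II never plays it.
On the remaining 2×2 (I, III vs 2, 3):
Let Player I play I with probability p. Expected payoff against 2: 5p + (-4)(1−p) = 9p − 4; against 3: (-2)p + 4(1−p) = −6p + 4.
Setting these equal: 9p − 4 = −6p + 4 ⇒ 15p = 8 ⇒ p = 8/15, and the value is (9)·(8/15) − 4 = 4/5.
For Player II: with q = P(2), equating I's and III's payoffs gives 7q − 2 = −8q + 4 ⇒ q = 2/5.

4/5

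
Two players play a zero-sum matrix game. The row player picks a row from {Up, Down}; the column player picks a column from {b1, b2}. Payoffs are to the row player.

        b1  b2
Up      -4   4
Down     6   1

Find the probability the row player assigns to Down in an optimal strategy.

Row minima: Up → -4, Down → 1; maximin = 1.
Column maxima: b1 → 6, b2 → 4; minimax = 4.
1 ≠ 4, so there is no saddle point; optimal play is mixed.
Let the row player play Up with probability p. Expected payoff against b1: (-4)p + 6(1−p) = −10p + 6; against b2: 4p + 1(1−p) = 3p + 1.
Setting these equal: −10p + 6 = 3p + 1 ⇒ −13p = -5 ⇒ p = 5/13, and the value is (-10)·(5/13) + 6 = 28/13.
For the column player: with q = P(b1), equating Up's and Down's payoffs gives −8q + 4 = 5q + 1 ⇒ q = 3/13.

8/13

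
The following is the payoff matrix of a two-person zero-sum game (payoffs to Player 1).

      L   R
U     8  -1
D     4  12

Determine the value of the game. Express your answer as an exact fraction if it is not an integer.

100/17

Row minima: U → -1, D → 4; maximin = 4.
Column maxima: L → 8, R → 12; minimax = 8.
4 ≠ 8, so there is no saddle point; optimal play is mixed.
Let Player 1 play U with probability p. Expected payoff against L: 8p + 4(1−p) = 4p + 4; against R: (-1)p + 12(1−p) = −13p + 12.
Setting these equal: 4p + 4 = −13p + 12 ⇒ 17p = 8 ⇒ p = 8/17, and the value is (4)·(8/17) + 4 = 100/17.
For Player 2: with q = P(L), equating U's and D's payoffs gives 9q − 1 = −8q + 12 ⇒ q = 13/17.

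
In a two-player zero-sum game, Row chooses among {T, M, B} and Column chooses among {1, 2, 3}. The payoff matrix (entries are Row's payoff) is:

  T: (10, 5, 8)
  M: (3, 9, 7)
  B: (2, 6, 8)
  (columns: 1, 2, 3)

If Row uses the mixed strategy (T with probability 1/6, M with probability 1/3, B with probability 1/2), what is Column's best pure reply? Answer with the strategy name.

If Column plays 1, Row's expected payoff is (1/6)·10 + (1/3)·3 + (1/2)·2 = 11/3.
If Column plays 2, Row's expected payoff is (1/6)·5 + (1/3)·9 + (1/2)·6 = 41/6.
If Column plays 3, Row's expected payoff is (1/6)·8 + (1/3)·7 + (1/2)·8 = 23/3.
Column minimizes Row's payoff; the smallest is 11/3, so the best response is 1.

1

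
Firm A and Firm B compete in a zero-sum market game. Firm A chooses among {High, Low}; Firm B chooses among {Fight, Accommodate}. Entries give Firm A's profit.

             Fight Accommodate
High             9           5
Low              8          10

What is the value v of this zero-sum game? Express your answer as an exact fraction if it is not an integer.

25/3

Row minima: High → 5, Low → 8; maximin = 8.
Column maxima: Fight → 9, Accommodate → 10; minimax = 9.
8 ≠ 9, so there is no saddle point; optimal play is mixed.
Let Firm A play High with probability p. Expected payoff against Fight: 9p + 8(1−p) = p + 8; against Accommodate: 5p + 10(1−p) = −5p + 10.
Setting these equal: p + 8 = −5p + 10 ⇒ 6p = 2 ⇒ p = 1/3, and the value is (1)·(1/3) + 8 = 25/3.
For Firm B: with q = P(Fight), equating High's and Low's payoffs gives 4q + 5 = −2q + 10 ⇒ q = 5/6.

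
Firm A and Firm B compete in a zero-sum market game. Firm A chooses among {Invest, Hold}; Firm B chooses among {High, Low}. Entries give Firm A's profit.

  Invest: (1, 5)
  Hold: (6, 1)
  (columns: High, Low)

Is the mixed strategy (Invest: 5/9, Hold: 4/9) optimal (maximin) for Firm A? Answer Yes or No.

Yes

Against High this mix gives (5/9)·1 + (4/9)·6 = 29/9.
Against Low this mix gives (5/9)·5 + (4/9)·1 = 29/9.
All of Firm B's active replies (High, Low) yield 29/9, and no column does worse for Firm A. The mix makes Firm B indifferent and guarantees 29/9, so it is optimal.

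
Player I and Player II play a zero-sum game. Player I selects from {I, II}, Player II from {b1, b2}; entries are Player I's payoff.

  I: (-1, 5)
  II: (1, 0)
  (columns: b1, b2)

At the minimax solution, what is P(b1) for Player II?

Row minima: I → -1, II → 0; maximin = 0.
Column maxima: b1 → 1, b2 → 5; minimax = 1.
0 ≠ 1, so there is no saddle point; optimal play is mixed.
Let Player I play I with probability p. Expected payoff against b1: (-1)p + 1(1−p) = −2p + 1; against b2: 5p + 0(1−p) = 5p.
Setting these equal: −2p + 1 = 5p ⇒ −7p = -1 ⇒ p = 1/7, and the value is (-2)·(1/7) + 1 = 5/7.
For Player II: with q = P(b1), equating I's and II's payoffs gives −6q + 5 = q ⇒ q = 5/7.

5/7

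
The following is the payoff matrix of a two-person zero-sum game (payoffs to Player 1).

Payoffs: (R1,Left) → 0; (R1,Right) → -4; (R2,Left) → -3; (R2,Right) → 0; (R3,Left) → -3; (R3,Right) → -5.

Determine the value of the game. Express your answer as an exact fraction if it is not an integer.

Row minima: R1 → -4, R2 → -3, R3 → -5; maximin = -3.
Column maxima: Left → 0, Right → 0; minimax = 0.
-3 ≠ 0, so there is no saddle point; optimal play is mixed.
R3 is strictly dominated by R1, so Player 1 never plays it.
On the remaining 2×2 (R1, R2 vs Left, Right):
Let Player 1 play R1 with probability p. Expected payoff against Left: 0p + (-3)(1−p) = 3p − 3; against Right: (-4)p + 0(1−p) = −4p.
Setting these equal: 3p − 3 = −4p ⇒ 7p = 3 ⇒ p = 3/7, and the value is (3)·(3/7) − 3 = -12/7.
For Player 2: with q = P(Left), equating R1's and R2's payoffs gives 4q − 4 = −3q ⇒ q = 4/7.

-12/7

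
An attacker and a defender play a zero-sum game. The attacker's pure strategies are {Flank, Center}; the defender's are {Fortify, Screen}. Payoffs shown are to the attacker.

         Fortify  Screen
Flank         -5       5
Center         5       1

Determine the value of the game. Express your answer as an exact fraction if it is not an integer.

Row minima: Flank → -5, Center → 1; maximin = 1.
Column maxima: Fortify → 5, Screen → 5; minimax = 5.
1 ≠ 5, so there is no saddle point; optimal play is mixed.
Let the attacker play Flank with probability p. Expected payoff against Fortify: (-5)p + 5(1−p) = −10p + 5; against Screen: 5p + 1(1−p) = 4p + 1.
Setting these equal: −10p + 5 = 4p + 1 ⇒ −14p = -4 ⇒ p = 2/7, and the value is (-10)·(2/7) + 5 = 15/7.
For the defender: with q = P(Fortify), equating Flank's and Center's payoffs gives −10q + 5 = 4q + 1 ⇒ q = 2/7.

15/7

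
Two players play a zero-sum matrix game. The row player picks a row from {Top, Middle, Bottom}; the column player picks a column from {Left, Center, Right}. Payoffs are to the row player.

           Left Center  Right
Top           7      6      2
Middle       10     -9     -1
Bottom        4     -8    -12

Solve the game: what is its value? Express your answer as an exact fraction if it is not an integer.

2

Row minima: Top → 2, Middle → -9, Bottom → -12; maximin = 2.
Column maxima: Left → 10, Center → 6, Right → 2; minimax = 2.
Since maximin = minimax = 2, there is a saddle point and the value is 2.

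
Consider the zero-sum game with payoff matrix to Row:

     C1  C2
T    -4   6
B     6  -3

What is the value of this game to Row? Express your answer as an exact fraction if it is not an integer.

24/19

Row minima: T → -4, B → -3; maximin = -3.
Column maxima: C1 → 6, C2 → 6; minimax = 6.
-3 ≠ 6, so there is no saddle point; optimal play is mixed.
Let Row play T with probability p. Expected payoff against C1: (-4)p + 6(1−p) = −10p + 6; against C2: 6p + (-3)(1−p) = 9p − 3.
Setting these equal: −10p + 6 = 9p − 3 ⇒ −19p = -9 ⇒ p = 9/19, and the value is (-10)·(9/19) + 6 = 24/19.
For Column: with q = P(C1), equating T's and B's payoffs gives −10q + 6 = 9q − 3 ⇒ q = 9/19.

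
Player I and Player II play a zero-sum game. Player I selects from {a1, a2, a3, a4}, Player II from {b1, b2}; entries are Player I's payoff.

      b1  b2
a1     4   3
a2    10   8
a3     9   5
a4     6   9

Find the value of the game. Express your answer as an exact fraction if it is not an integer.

Row minima: a1 → 3, a2 → 8, a3 → 5, a4 → 6; maximin = 8.
Column maxima: b1 → 10, b2 → 9; minimax = 9.
8 ≠ 9, so there is no saddle point; optimal play is mixed.
a1 is strictly dominated by a2, so Player I never plays it.
a3 is strictly dominated by a2, so Player I never plays it.
On the remaining 2×2 (a2, a4 vs b1, b2):
Let Player I play a2 with probability p. Expected payoff against b1: 10p + 6(1−p) = 4p + 6; against b2: 8p + 9(1−p) = −p + 9.
Setting these equal: 4p + 6 = −p + 9 ⇒ 5p = 3 ⇒ p = 3/5, and the value is (4)·(3/5) + 6 = 42/5.
For Player II: with q = P(b1), equating a2's and a4's payoffs gives 2q + 8 = −3q + 9 ⇒ q = 1/5.

42/5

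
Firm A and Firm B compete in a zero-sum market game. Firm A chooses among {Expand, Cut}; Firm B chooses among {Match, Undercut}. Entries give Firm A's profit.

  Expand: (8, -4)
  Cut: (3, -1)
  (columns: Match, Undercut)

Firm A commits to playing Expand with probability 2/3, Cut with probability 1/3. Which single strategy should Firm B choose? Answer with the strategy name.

Undercut

If Firm B plays Match, Firm A's expected payoff is (2/3)·8 + (1/3)·3 = 19/3.
If Firm B plays Undercut, Firm A's expected payoff is (2/3)·(-4) + (1/3)·(-1) = -3.
Firm B minimizes Firm A's payoff; the smallest is -3, so the best response is Undercut.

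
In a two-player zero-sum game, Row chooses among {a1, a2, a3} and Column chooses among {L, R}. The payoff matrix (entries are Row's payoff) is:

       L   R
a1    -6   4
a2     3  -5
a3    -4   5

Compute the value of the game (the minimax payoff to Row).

-5/17

Row minima: a1 → -6, a2 → -5, a3 → -4; maximin = -4.
Column maxima: L → 3, R → 5; minimax = 3.
-4 ≠ 3, so there is no saddle point; optimal play is mixed.
a1 is strictly dominated by a3, so Row never plays it.
On the remaining 2×2 (a2, a3 vs L, R):
Let Row play a2 with probability p. Expected payoff against L: 3p + (-4)(1−p) = 7p − 4; against R: (-5)p + 5(1−p) = −10p + 5.
Setting these equal: 7p − 4 = −10p + 5 ⇒ 17p = 9 ⇒ p = 9/17, and the value is (7)·(9/17) − 4 = -5/17.
For Column: with q = P(L), equating a2's and a3's payoffs gives 8q − 5 = −9q + 5 ⇒ q = 10/17.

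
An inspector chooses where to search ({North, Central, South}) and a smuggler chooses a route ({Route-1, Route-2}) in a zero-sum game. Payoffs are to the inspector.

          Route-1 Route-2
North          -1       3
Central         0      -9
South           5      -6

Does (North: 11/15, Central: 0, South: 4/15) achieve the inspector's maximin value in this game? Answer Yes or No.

Yes

Against Route-1 this mix gives (11/15)·(-1) + (4/15)·5 = 3/5.
Against Route-2 this mix gives (11/15)·3 + (4/15)·(-6) = 3/5.
All of the smuggler's active replies (Route-1, Route-2) yield 3/5, and no column does worse for the inspector. The mix makes the smuggler indifferent and guarantees 3/5, so it is optimal.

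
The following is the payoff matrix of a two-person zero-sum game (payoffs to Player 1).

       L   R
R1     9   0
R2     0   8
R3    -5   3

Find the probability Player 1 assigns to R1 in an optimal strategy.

Row minima: R1 → 0, R2 → 0, R3 → -5; maximin = 0.
Column maxima: L → 9, R → 8; minimax = 8.
0 ≠ 8, so there is no saddle point; optimal play is mixed.
R3 is strictly dominated by R2, so Player 1 never plays it.
On the remaining 2×2 (R1, R2 vs L, R):
Let Player 1 play R1 with probability p. Expected payoff against L: 9p + 0(1−p) = 9p; against R: 0p + 8(1−p) = −8p + 8.
Setting these equal: 9p = −8p + 8 ⇒ 17p = 8 ⇒ p = 8/17, and the value is (9)·(8/17) = 72/17.
For Player 2: with q = P(L), equating R1's and R2's payoffs gives 9q = −8q + 8 ⇒ q = 8/17.

8/17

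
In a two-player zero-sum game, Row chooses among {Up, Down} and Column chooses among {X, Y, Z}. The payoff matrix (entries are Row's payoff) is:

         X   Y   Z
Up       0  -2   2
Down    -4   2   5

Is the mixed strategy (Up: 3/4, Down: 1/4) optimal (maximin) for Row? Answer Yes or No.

Yes

Against X this mix gives (3/4)·0 + (1/4)·(-4) = -1.
Against Y this mix gives (3/4)·(-2) + (1/4)·2 = -1.
Against Z this mix gives (3/4)·2 + (1/4)·5 = 11/4.
All of Column's active replies (X, Y) yield -1, and no column does worse for Row. The mix makes Column indifferent and guarantees -1, so it is optimal.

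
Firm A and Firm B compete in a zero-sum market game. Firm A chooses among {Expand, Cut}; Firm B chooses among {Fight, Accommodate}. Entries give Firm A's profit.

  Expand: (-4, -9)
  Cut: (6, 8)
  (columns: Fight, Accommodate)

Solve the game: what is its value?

6

Row minima: Expand → -9, Cut → 6; maximin = 6.
Column maxima: Fight → 6, Accommodate → 8; minimax = 6.
Since maximin = minimax = 6, there is a saddle point and the value is 6.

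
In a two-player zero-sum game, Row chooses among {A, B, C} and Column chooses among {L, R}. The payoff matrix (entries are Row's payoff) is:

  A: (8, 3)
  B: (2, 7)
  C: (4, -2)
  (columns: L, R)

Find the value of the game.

Row minima: A → 3, B → 2, C → -2; maximin = 3.
Column maxima: L → 8, R → 7; minimax = 7.
3 ≠ 7, so there is no saddle point; optimal play is mixed.
C is strictly dominated by A, so Row never plays it.
On the remaining 2×2 (A, B vs L, R):
Let Row play A with probability p. Expected payoff against L: 8p + 2(1−p) = 6p + 2; against R: 3p + 7(1−p) = −4p + 7.
Setting these equal: 6p + 2 = −4p + 7 ⇒ 10p = 5 ⇒ p = 1/2, and the value is (6)·(1/2) + 2 = 5.
For Column: with q = P(L), equating A's and B's payoffs gives 5q + 3 = −5q + 7 ⇒ q = 2/5.

5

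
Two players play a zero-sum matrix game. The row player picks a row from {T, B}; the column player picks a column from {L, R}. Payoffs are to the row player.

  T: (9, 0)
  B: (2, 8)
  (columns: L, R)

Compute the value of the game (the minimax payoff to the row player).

24/5

Row minima: T → 0, B → 2; maximin = 2.
Column maxima: L → 9, R → 8; minimax = 8.
2 ≠ 8, so there is no saddle point; optimal play is mixed.
Let the row player play T with probability p. Expected payoff against L: 9p + 2(1−p) = 7p + 2; against R: 0p + 8(1−p) = −8p + 8.
Setting these equal: 7p + 2 = −8p + 8 ⇒ 15p = 6 ⇒ p = 2/5, and the value is (7)·(2/5) + 2 = 24/5.
For the column player: with q = P(L), equating T's and B's payoffs gives 9q = −6q + 8 ⇒ q = 8/15.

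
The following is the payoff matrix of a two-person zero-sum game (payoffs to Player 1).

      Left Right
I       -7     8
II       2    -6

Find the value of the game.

Row minima: I → -7, II → -6; maximin = -6.
Column maxima: Left → 2, Right → 8; minimax = 2.
-6 ≠ 2, so there is no saddle point; optimal play is mixed.
Let Player 1 play I with probability p. Expected payoff against Left: (-7)p + 2(1−p) = −9p + 2; against Right: 8p + (-6)(1−p) = 14p − 6.
Setting these equal: −9p + 2 = 14p − 6 ⇒ −23p = -8 ⇒ p = 8/23, and the value is (-9)·(8/23) + 2 = -26/23.
For Player 2: with q = P(Left), equating I's and II's payoffs gives −15q + 8 = 8q − 6 ⇒ q = 14/23.

-26/23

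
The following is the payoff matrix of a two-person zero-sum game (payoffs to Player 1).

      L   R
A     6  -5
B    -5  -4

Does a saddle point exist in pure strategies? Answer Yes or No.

Row minima: A → -5, B → -5; maximin = -5.
Column maxima: L → 6, R → -4; minimax = -4.
-5 ≠ -4, so no pure-strategy equilibrium exists.

No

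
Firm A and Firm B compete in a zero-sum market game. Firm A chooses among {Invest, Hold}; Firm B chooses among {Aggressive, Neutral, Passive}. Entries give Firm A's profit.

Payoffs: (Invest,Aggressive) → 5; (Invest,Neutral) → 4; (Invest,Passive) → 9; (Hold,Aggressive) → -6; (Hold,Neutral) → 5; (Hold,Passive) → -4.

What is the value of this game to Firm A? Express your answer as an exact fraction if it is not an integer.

Row minima: Invest → 4, Hold → -6; maximin = 4.
Column maxima: Aggressive → 5, Neutral → 5, Passive → 9; minimax = 5.
4 ≠ 5, so there is no saddle point; optimal play is mixed.
Passive is strictly dominated by Aggressive (it gives Firm A strictly more in every row), so Firm B never plays it.
On the remaining 2×2 (Invest, Hold vs Aggressive, Neutral):
Let Firm A play Invest with probability p. Expected payoff against Aggressive: 5p + (-6)(1−p) = 11p − 6; against Neutral: 4p + 5(1−p) = −p + 5.
Setting these equal: 11p − 6 = −p + 5 ⇒ 12p = 11 ⇒ p = 11/12, and the value is (11)·(11/12) − 6 = 49/12.
For Firm B: with q = P(Aggressive), equating Invest's and Hold's payoffs gives q + 4 = −11q + 5 ⇒ q = 1/12.

49/12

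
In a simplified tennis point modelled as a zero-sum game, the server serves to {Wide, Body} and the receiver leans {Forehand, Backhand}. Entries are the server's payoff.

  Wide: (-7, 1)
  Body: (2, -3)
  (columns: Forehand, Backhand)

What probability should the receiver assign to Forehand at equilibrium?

Row minima: Wide → -7, Body → -3; maximin = -3.
Column maxima: Forehand → 2, Backhand → 1; minimax = 1.
-3 ≠ 1, so there is no saddle point; optimal play is mixed.
Let the server play Wide with probability p. Expected payoff against Forehand: (-7)p + 2(1−p) = −9p + 2; against Backhand: 1p + (-3)(1−p) = 4p − 3.
Setting these equal: −9p + 2 = 4p − 3 ⇒ −13p = -5 ⇒ p = 5/13, and the value is (-9)·(5/13) + 2 = -19/13.
For the receiver: with q = P(Forehand), equating Wide's and Body's payoffs gives −8q + 1 = 5q − 3 ⇒ q = 4/13.

4/13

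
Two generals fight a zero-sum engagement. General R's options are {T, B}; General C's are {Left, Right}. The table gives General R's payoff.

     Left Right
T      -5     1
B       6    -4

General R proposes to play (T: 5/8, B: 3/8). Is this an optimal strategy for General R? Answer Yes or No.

Against Left this mix gives (5/8)·(-5) + (3/8)·6 = -7/8.
Against Right this mix gives (5/8)·1 + (3/8)·(-4) = -7/8.
All of General C's active replies (Left, Right) yield -7/8, and no column does worse for General R. The mix makes General C indifferent and guarantees -7/8, so it is optimal.

Yes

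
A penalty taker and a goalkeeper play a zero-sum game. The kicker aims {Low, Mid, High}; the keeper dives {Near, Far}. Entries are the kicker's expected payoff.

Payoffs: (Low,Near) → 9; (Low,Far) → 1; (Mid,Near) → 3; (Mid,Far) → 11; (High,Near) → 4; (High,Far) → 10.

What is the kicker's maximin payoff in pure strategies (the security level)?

Row minima: Low → 1, Mid → 3, High → 4.
The best of these is 4.

4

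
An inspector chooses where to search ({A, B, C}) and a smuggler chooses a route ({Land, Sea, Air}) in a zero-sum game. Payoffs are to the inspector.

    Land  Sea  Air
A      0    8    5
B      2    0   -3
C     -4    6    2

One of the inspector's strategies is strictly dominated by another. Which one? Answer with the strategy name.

A gives a strictly higher payoff than C against every column: 0 > -4, 8 > 6, 5 > 2.
So C is strictly dominated and the inspector never plays it.

C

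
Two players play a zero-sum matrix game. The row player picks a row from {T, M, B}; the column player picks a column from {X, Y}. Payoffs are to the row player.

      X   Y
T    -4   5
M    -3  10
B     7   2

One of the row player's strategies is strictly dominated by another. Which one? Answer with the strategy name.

M gives a strictly higher payoff than T against every column: -3 > -4, 10 > 5.
So T is strictly dominated and the row player never plays it.

T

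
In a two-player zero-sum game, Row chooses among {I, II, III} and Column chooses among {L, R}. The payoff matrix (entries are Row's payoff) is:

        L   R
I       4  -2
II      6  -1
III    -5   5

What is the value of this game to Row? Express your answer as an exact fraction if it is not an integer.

Row minima: I → -2, II → -1, III → -5; maximin = -1.
Column maxima: L → 6, R → 5; minimax = 5.
-1 ≠ 5, so there is no saddle point; optimal play is mixed.
I is strictly dominated by II, so Row never plays it.
On the remaining 2×2 (II, III vs L, R):
Let Row play II with probability p. Expected payoff against L: 6p + (-5)(1−p) = 11p − 5; against R: (-1)p + 5(1−p) = −6p + 5.
Setting these equal: 11p − 5 = −6p + 5 ⇒ 17p = 10 ⇒ p = 10/17, and the value is (11)·(10/17) − 5 = 25/17.
For Column: with q = P(L), equating II's and III's payoffs gives 7q − 1 = −10q + 5 ⇒ q = 6/17.

25/17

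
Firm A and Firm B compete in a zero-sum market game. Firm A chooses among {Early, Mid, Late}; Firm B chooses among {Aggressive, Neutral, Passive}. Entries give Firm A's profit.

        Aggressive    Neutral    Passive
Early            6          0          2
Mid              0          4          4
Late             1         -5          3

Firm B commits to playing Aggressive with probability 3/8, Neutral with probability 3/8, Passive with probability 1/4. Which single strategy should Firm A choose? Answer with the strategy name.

Early

Expected payoff of Early: (3/8)·6 + (3/8)·0 + (1/4)·2 = 11/4.
Expected payoff of Mid: (3/8)·0 + (3/8)·4 + (1/4)·4 = 5/2.
Expected payoff of Late: (3/8)·1 + (3/8)·(-5) + (1/4)·3 = -3/4.
The largest is 11/4, so Firm A's best response is Early.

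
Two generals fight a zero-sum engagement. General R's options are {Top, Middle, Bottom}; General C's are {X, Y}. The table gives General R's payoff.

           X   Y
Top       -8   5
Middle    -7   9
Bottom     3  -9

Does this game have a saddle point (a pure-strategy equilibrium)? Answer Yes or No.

No

Row minima: Top → -8, Middle → -7, Bottom → -9; maximin = -7.
Column maxima: X → 3, Y → 9; minimax = 3.
-7 ≠ 3, so no pure-strategy equilibrium exists.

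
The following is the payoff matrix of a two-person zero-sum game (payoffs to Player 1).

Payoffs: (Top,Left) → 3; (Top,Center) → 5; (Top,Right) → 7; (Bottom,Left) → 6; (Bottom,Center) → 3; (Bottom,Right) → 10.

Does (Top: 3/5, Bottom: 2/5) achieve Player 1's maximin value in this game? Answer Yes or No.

Yes

Against Left this mix gives (3/5)·3 + (2/5)·6 = 21/5.
Against Center this mix gives (3/5)·5 + (2/5)·3 = 21/5.
Against Right this mix gives (3/5)·7 + (2/5)·10 = 41/5.
All of Player 2's active replies (Left, Center) yield 21/5, and no column does worse for Player 1. The mix makes Player 2 indifferent and guarantees 21/5, so it is optimal.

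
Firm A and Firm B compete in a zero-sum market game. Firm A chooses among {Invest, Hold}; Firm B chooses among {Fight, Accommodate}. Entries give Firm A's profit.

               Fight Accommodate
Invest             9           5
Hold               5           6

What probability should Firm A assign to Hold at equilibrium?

4/5

Row minima: Invest → 5, Hold → 5; maximin = 5.
Column maxima: Fight → 9, Accommodate → 6; minimax = 6.
5 ≠ 6, so there is no saddle point; optimal play is mixed.
Let Firm A play Invest with probability p. Expected payoff against Fight: 9p + 5(1−p) = 4p + 5; against Accommodate: 5p + 6(1−p) = −p + 6.
Setting these equal: 4p + 5 = −p + 6 ⇒ 5p = 1 ⇒ p = 1/5, and the value is (4)·(1/5) + 5 = 29/5.
For Firm B: with q = P(Fight), equating Invest's and Hold's payoffs gives 4q + 5 = −q + 6 ⇒ q = 1/5.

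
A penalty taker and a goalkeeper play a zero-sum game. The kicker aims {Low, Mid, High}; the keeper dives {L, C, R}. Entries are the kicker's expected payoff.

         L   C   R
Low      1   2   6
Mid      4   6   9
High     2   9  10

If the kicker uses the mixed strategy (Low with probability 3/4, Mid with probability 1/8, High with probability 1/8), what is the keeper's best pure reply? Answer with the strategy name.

L

If the keeper plays L, the kicker's expected payoff is (3/4)·1 + (1/8)·4 + (1/8)·2 = 3/2.
If the keeper plays C, the kicker's expected payoff is (3/4)·2 + (1/8)·6 + (1/8)·9 = 27/8.
If the keeper plays R, the kicker's expected payoff is (3/4)·6 + (1/8)·9 + (1/8)·10 = 55/8.
The keeper minimizes the kicker's payoff; the smallest is 3/2, so the best response is L.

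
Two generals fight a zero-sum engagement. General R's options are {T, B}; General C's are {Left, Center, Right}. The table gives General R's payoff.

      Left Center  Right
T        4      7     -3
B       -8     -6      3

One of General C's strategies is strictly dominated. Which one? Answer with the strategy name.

Left holds General R's payoff strictly below Center in every row: 4 < 7, -8 < -6.
So Center is strictly dominated for General C.

Center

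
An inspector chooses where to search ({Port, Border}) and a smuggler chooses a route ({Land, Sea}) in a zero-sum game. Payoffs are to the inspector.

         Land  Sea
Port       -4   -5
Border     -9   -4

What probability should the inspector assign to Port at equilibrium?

5/6

Row minima: Port → -5, Border → -9; maximin = -5.
Column maxima: Land → -4, Sea → -4; minimax = -4.
-5 ≠ -4, so there is no saddle point; optimal play is mixed.
Let the inspector play Port with probability p. Expected payoff against Land: (-4)p + (-9)(1−p) = 5p − 9; against Sea: (-5)p + (-4)(1−p) = −p − 4.
Setting these equal: 5p − 9 = −p − 4 ⇒ 6p = 5 ⇒ p = 5/6, and the value is (5)·(5/6) − 9 = -29/6.
For the smuggler: with q = P(Land), equating Port's and Border's payoffs gives q − 5 = −5q − 4 ⇒ q = 1/6.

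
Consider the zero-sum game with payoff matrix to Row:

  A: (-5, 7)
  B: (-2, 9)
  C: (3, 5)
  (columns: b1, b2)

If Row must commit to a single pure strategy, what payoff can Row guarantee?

Row minima: A → -5, B → -2, C → 3.
The best of these is 3.

3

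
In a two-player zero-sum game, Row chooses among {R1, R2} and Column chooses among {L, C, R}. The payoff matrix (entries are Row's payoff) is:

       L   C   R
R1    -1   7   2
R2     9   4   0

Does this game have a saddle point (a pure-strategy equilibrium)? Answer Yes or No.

No

Row minima: R1 → -1, R2 → 0; maximin = 0.
Column maxima: L → 9, C → 7, R → 2; minimax = 2.
0 ≠ 2, so no pure-strategy equilibrium exists.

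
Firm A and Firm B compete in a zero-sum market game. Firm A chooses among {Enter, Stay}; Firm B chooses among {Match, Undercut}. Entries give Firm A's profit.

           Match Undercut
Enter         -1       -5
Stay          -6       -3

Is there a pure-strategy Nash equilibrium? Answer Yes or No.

Row minima: Enter → -5, Stay → -6; maximin = -5.
Column maxima: Match → -1, Undercut → -3; minimax = -3.
-5 ≠ -3, so no pure-strategy equilibrium exists.

No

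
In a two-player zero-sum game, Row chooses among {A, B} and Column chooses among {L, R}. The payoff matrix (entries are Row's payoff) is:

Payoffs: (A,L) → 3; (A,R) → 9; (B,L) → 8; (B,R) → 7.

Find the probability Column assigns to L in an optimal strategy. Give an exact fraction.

2/7

Row minima: A → 3, B → 7; maximin = 7.
Column maxima: L → 8, R → 9; minimax = 8.
7 ≠ 8, so there is no saddle point; optimal play is mixed.
Let Row play A with probability p. Expected payoff against L: 3p + 8(1−p) = −5p + 8; against R: 9p + 7(1−p) = 2p + 7.
Setting these equal: −5p + 8 = 2p + 7 ⇒ −7p = -1 ⇒ p = 1/7, and the value is (-5)·(1/7) + 8 = 51/7.
For Column: with q = P(L), equating A's and B's payoffs gives −6q + 9 = q + 7 ⇒ q = 2/7.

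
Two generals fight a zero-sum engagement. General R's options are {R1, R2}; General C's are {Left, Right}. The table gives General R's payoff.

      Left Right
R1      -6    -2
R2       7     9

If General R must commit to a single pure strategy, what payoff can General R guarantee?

7

Row minima: R1 → -6, R2 → 7.
The best of these is 7.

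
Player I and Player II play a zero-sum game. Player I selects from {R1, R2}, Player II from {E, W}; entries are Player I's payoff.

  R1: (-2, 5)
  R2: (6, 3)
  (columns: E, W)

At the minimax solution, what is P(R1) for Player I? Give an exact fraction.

3/10

Row minima: R1 → -2, R2 → 3; maximin = 3.
Column maxima: E → 6, W → 5; minimax = 5.
3 ≠ 5, so there is no saddle point; optimal play is mixed.
Let Player I play R1 with probability p. Expected payoff against E: (-2)p + 6(1−p) = −8p + 6; against W: 5p + 3(1−p) = 2p + 3.
Setting these equal: −8p + 6 = 2p + 3 ⇒ −10p = -3 ⇒ p = 3/10, and the value is (-8)·(3/10) + 6 = 18/5.
For Player II: with q = P(E), equating R1's and R2's payoffs gives −7q + 5 = 3q + 3 ⇒ q = 1/5.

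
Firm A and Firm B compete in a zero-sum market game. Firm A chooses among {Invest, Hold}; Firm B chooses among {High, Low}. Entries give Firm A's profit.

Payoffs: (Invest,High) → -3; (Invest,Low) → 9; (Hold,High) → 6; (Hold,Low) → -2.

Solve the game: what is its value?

12/5

Row minima: Invest → -3, Hold → -2; maximin = -2.
Column maxima: High → 6, Low → 9; minimax = 6.
-2 ≠ 6, so there is no saddle point; optimal play is mixed.
Let Firm A play Invest with probability p. Expected payoff against High: (-3)p + 6(1−p) = −9p + 6; against Low: 9p + (-2)(1−p) = 11p − 2.
Setting these equal: −9p + 6 = 11p − 2 ⇒ −20p = -8 ⇒ p = 2/5, and the value is (-9)·(2/5) + 6 = 12/5.
For Firm B: with q = P(High), equating Invest's and Hold's payoffs gives −12q + 9 = 8q − 2 ⇒ q = 11/20.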